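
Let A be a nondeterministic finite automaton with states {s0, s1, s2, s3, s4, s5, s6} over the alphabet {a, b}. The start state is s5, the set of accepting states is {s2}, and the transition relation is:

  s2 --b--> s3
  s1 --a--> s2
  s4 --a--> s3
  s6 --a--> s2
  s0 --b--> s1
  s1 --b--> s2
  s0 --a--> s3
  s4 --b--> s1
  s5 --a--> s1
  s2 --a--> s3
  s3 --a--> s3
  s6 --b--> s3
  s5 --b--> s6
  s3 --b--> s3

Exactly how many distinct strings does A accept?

3

The useful subgraph on states {s1, s2, s5, s6} is acyclic, so L(A) is finite; the longest accepting path visits 3 useful states, giving maximum string length 2.
Counting accepting paths from s5 by length: 3 of length 2. Total 3.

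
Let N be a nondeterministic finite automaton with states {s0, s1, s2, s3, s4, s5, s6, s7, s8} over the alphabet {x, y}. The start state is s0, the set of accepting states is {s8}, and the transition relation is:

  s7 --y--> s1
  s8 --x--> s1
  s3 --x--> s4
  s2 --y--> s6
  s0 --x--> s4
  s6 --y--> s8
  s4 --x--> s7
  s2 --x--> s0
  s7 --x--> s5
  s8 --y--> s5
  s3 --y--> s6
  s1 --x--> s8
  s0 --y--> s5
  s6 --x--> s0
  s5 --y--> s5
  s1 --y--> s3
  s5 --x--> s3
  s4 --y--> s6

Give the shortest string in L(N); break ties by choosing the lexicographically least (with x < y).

A breadth-first search from s0 reaches an accepting state first via the path s0 → s4 → s6 → s8 on input xyy.
No string of length < 3 is accepted (BFS exhausts all shorter strings without reaching an accepting state), and xyy is the lexicographically least accepting string of length 3.

xyy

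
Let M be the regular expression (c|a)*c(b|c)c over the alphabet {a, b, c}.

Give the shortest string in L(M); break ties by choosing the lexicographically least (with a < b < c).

cbc

By inspection of the expression, no string of length less than 3 matches, and cbc is the lexicographically first match of length 3.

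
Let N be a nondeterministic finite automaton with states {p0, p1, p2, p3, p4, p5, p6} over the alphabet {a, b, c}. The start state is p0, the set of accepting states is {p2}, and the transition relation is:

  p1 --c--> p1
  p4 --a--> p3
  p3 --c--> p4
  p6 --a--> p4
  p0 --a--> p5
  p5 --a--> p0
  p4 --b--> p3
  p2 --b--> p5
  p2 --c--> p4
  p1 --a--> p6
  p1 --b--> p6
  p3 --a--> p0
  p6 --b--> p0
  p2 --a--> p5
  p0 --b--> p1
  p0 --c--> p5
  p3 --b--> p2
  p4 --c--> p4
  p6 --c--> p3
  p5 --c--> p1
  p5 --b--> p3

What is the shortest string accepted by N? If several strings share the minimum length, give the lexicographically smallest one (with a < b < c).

abb

A breadth-first search from p0 reaches an accepting state first via the path p0 → p5 → p3 → p2 on input abb.
No string of length < 3 is accepted (BFS exhausts all shorter strings without reaching an accepting state), and abb is the lexicographically least accepting string of length 3.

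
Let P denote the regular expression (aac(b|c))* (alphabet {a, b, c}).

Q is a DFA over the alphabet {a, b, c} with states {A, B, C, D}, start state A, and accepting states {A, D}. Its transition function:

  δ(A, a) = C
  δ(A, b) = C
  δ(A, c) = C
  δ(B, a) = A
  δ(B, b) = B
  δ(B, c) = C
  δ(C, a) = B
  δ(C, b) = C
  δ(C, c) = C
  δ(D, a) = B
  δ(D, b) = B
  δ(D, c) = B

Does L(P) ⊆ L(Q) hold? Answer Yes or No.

No

The string aacb is in L(P) but not in L(Q).
So L(P) ⊄ L(Q).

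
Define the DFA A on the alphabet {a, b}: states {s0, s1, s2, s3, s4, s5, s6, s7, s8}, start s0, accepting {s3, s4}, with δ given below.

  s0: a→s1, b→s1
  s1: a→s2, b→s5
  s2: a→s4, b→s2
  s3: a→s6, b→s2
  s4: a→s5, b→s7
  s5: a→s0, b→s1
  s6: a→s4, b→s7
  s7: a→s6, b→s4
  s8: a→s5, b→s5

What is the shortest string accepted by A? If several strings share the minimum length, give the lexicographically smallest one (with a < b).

aaa

A breadth-first search from s0 reaches an accepting state first via the path s0 → s1 → s2 → s4 on input aaa.
No string of length < 3 is accepted (BFS exhausts all shorter strings without reaching an accepting state), and aaa is the lexicographically least accepting string of length 3.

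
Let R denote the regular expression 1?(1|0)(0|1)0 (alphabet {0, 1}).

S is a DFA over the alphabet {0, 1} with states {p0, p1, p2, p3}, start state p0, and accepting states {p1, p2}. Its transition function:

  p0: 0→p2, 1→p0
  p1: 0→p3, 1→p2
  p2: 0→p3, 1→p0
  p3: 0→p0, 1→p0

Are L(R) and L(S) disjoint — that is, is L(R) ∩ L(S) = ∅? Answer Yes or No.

The string 010 is accepted by both R and S.
Hence L(R) ∩ L(S) ≠ ∅.

No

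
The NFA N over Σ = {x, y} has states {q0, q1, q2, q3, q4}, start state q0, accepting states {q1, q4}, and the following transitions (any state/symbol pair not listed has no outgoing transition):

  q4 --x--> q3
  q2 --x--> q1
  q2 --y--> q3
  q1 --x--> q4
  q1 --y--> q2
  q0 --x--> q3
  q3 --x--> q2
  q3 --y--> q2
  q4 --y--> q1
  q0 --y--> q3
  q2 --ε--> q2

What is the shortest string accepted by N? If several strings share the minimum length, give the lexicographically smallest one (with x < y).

A breadth-first search from q0 reaches an accepting state first via the path q0 → q3 → q2 → q1 on input xxx.
No string of length < 3 is accepted (BFS exhausts all shorter strings without reaching an accepting state), and xxx is the lexicographically least accepting string of length 3.

xxx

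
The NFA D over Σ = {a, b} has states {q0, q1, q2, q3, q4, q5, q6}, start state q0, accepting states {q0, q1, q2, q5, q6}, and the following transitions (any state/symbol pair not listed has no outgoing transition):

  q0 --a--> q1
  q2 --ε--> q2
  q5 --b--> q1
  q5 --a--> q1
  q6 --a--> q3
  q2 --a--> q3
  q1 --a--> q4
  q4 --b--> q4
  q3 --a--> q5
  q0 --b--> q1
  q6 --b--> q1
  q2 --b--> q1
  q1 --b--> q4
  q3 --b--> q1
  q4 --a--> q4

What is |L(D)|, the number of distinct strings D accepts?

The useful subgraph on states {q0, q1} is acyclic, so L(D) is finite; the longest accepting path visits 2 useful states, giving maximum string length 1.
Counting accepting paths from q0 by length: 1 of length 0, 2 of length 1. Total 3.

3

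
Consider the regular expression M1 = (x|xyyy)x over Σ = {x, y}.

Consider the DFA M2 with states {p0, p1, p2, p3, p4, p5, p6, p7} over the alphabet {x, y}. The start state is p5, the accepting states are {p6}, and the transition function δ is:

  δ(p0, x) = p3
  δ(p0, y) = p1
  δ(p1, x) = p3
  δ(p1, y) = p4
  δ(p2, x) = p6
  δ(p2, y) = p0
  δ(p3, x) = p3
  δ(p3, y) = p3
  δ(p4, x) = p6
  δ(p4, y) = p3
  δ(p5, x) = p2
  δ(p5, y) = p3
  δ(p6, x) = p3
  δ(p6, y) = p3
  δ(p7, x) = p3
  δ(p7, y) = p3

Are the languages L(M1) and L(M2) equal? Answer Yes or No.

Converting the expression M1 to a DFA (subset construction, then merging equivalent states) gives the minimal DFA with states {r0, r1, r2, r3, r4, r5, r6}, start state r0, accepting states {r3} and transitions r0: x→r1, y→r2; r1: x→r3, y→r4; r2: x→r2, y→r2; r3: x→r2, y→r2; r4: x→r2, y→r5; r5: x→r2, y→r6; r6: x→r3, y→r2.
Exploring the product automaton M1 × M2 from the start pair (r0, p5), following both machines on each input symbol, reaches 7 state pairs: (r0, p5), (r1, p2), (r2, p3), (r3, p6), (r4, p0), (r5, p1), (r6, p4).
M1 accepts in {r3} and M2 accepts in {p6}. In every reachable pair the two components are either both accepting — (r3, p6) — or both non-accepting, so no string is accepted by exactly one of the machines: L(M1) \ L(M2) and L(M2) \ L(M1) are both empty.
Hence every string is accepted by M1 iff it is accepted by M2, and the two languages coincide.

Yes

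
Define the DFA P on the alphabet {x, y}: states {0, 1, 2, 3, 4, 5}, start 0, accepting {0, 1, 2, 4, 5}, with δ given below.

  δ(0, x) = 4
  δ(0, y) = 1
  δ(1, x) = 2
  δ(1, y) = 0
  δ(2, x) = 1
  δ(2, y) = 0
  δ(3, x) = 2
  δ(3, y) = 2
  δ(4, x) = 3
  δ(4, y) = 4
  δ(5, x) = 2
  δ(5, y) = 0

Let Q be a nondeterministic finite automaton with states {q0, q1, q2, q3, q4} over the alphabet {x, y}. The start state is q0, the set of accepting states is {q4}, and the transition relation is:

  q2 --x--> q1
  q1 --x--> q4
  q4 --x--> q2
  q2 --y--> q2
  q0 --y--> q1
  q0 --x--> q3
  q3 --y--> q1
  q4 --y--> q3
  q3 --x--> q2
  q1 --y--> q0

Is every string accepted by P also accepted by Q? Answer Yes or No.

The empty string ε is in L(P) but not in L(Q).
So L(P) ⊄ L(Q).

No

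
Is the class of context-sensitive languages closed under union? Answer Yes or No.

Yes

A linear-bounded automaton can nondeterministically choose to simulate the LBA for L₁ or the LBA for L₂; equivalently, with disjoint nonterminals, S → S₁ | S₂ added to two noncontracting grammars is still noncontracting.
So the context-sensitive languages are closed under union.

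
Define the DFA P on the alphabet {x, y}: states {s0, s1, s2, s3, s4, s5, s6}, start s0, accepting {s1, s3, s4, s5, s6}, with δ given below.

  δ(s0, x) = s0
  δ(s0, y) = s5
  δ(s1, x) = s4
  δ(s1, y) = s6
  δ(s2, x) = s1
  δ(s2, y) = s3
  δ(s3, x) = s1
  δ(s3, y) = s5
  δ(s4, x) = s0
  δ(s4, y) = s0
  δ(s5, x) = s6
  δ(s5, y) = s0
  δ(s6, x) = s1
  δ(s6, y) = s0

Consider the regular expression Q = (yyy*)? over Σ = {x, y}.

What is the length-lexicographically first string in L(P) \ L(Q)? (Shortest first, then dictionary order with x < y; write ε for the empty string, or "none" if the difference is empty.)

y

The string y is accepted by P but not by Q.
No shorter string lies in the difference, and y is the lexicographically first length-1 string in L(P) \ L(Q).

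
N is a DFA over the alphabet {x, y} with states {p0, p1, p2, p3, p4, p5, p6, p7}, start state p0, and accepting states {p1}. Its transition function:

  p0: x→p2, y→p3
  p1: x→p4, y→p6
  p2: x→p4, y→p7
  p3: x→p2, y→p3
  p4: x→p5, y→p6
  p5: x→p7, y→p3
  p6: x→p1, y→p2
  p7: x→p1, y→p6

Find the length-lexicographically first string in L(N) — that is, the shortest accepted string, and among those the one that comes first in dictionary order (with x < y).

xyx

A breadth-first search from p0 reaches an accepting state first via the path p0 → p2 → p7 → p1 on input xyx.
No string of length < 3 is accepted (BFS exhausts all shorter strings without reaching an accepting state), and xyx is the lexicographically least accepting string of length 3.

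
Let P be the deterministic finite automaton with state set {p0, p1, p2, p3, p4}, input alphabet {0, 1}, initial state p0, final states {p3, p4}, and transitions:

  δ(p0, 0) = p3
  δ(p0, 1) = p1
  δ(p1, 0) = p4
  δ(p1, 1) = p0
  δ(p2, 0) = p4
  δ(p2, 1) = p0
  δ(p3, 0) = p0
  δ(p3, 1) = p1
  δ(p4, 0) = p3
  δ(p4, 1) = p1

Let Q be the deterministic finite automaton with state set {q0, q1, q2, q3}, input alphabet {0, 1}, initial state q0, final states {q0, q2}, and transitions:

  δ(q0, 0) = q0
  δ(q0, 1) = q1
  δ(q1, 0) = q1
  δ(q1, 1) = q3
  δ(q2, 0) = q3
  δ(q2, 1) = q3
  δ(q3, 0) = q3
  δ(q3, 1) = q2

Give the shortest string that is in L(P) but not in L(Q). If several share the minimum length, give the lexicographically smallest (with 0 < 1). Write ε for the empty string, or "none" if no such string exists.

10

The string 10 is accepted by P but not by Q.
No shorter string lies in the difference, and 10 is the lexicographically first length-2 string in L(P) \ L(Q).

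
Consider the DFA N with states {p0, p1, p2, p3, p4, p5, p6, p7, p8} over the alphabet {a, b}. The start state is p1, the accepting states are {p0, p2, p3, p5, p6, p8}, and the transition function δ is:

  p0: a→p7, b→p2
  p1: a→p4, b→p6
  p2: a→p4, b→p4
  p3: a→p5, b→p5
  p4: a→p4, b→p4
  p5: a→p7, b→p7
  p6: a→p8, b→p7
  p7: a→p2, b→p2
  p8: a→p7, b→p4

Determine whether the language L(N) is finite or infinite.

The useful states (reachable from p1 and able to reach an accepting state) are {p1, p2, p6, p7, p8}.
Restricted to these states the transition graph has no cycle, so every accepting path has bounded length and L is finite.

finite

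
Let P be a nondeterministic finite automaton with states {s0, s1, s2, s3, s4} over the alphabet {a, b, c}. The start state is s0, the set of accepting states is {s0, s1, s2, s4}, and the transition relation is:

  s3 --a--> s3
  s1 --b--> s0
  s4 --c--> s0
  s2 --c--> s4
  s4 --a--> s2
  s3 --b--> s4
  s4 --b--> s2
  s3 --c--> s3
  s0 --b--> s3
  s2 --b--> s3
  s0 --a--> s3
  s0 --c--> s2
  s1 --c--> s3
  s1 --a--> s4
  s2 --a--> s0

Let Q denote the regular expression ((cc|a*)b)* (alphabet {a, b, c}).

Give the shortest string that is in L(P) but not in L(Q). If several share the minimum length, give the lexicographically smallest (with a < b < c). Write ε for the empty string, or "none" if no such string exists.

c

The string c is accepted by P but not by Q.
No shorter string lies in the difference, and c is the lexicographically first length-1 string in L(P) \ L(Q).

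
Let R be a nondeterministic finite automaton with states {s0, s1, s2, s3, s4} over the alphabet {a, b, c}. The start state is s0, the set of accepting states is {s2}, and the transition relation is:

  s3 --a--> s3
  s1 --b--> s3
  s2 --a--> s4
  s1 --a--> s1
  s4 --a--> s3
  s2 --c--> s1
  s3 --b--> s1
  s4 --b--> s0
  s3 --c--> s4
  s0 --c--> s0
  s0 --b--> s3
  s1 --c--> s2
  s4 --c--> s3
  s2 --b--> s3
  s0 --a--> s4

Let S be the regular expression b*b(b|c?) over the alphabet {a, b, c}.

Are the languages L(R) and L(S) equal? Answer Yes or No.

No

The string aabc is accepted by R but rejected by S.
So L(R) ≠ L(S).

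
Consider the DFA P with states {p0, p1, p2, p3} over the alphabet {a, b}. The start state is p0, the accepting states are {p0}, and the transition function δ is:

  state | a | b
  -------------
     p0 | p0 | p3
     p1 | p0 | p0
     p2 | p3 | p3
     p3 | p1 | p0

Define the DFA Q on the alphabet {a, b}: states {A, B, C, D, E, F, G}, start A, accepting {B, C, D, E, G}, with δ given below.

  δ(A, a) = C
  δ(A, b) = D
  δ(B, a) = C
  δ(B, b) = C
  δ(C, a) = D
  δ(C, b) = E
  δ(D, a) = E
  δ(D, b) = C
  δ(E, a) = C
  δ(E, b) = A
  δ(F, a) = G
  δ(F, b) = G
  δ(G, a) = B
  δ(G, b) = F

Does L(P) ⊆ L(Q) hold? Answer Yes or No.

The empty string ε is in L(P) but not in L(Q).
So L(P) ⊄ L(Q).

No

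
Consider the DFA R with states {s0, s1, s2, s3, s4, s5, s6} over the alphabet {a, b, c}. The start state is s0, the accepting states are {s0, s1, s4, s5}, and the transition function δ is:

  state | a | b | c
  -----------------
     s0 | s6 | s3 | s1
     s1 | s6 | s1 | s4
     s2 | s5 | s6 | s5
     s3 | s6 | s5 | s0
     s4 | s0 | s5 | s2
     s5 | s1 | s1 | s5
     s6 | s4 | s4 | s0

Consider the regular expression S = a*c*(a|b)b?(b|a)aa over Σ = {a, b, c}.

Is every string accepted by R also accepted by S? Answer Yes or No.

The empty string ε is in L(R) but not in L(S).
So L(R) ⊄ L(S).

No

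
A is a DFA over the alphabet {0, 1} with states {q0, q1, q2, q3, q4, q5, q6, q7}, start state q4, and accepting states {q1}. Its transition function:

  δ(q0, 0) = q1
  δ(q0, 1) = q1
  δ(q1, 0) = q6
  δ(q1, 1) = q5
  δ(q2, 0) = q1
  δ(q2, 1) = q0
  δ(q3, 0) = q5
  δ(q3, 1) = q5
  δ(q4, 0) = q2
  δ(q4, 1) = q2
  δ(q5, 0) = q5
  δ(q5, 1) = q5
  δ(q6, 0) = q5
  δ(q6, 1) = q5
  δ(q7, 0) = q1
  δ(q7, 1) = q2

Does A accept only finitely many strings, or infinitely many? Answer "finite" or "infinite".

finite

The useful states (reachable from q4 and able to reach an accepting state) are {q0, q1, q2, q4}.
Restricted to these states the transition graph has no cycle, so every accepting path has bounded length and L is finite.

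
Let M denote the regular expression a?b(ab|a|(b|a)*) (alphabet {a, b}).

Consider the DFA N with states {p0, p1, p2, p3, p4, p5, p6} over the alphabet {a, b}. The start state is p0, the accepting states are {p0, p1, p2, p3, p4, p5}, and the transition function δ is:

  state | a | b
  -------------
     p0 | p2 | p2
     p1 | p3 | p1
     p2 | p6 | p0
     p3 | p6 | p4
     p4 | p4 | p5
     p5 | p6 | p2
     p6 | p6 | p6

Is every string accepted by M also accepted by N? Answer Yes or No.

The string ba is in L(M) but not in L(N).
So L(M) ⊄ L(N).

No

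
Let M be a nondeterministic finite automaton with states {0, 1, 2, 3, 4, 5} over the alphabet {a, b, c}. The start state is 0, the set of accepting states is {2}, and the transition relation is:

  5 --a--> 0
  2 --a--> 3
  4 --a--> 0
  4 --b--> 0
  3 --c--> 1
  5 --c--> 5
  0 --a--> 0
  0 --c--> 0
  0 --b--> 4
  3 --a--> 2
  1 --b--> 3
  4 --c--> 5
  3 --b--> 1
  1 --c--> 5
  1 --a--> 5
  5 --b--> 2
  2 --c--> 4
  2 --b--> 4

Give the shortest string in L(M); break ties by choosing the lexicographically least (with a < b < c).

bcb

A breadth-first search from 0 reaches an accepting state first via the path 0 → 4 → 5 → 2 on input bcb.
No string of length < 3 is accepted (BFS exhausts all shorter strings without reaching an accepting state), and bcb is the lexicographically least accepting string of length 3.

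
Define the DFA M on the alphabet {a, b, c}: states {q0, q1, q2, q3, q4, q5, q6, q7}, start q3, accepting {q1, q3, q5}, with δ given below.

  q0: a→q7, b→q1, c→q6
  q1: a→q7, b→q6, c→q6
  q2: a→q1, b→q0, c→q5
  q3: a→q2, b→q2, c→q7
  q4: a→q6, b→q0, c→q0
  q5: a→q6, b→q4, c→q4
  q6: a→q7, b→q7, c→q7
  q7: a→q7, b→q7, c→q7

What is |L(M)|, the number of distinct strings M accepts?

15

The useful subgraph on states {q0, q1, q2, q3, q4, q5} is acyclic, so L(M) is finite; the longest accepting path visits 6 useful states, giving maximum string length 5.
Counting accepting paths from q3 by length: 1 of length 0, 4 of length 2, 2 of length 3, 8 of length 5. Total 15.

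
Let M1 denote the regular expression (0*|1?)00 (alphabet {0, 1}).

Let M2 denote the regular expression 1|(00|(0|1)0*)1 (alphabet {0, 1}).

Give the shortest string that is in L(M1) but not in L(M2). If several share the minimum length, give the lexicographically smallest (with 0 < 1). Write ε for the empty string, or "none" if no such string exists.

00

The string 00 is accepted by M1 but not by M2.
No shorter string lies in the difference, and 00 is the lexicographically first length-2 string in L(M1) \ L(M2).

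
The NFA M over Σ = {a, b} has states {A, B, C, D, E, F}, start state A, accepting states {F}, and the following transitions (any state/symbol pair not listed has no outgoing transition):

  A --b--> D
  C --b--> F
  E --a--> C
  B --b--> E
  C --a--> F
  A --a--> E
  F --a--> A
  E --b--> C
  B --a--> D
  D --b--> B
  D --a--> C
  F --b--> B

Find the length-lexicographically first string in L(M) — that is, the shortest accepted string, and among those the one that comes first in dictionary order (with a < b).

aaa

A breadth-first search from A reaches an accepting state first via the path A → E → C → F on input aaa.
No string of length < 3 is accepted (BFS exhausts all shorter strings without reaching an accepting state), and aaa is the lexicographically least accepting string of length 3.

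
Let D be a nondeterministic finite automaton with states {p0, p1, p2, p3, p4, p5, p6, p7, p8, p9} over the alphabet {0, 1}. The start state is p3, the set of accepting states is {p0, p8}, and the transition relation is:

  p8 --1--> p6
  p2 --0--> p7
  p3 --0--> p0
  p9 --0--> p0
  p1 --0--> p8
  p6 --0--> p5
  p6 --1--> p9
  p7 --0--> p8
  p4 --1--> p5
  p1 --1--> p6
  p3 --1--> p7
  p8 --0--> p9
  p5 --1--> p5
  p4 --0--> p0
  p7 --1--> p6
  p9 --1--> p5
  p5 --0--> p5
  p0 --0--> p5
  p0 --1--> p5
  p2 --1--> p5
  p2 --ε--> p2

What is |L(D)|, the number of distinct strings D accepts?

5

The useful subgraph on states {p0, p3, p6, p7, p8, p9} is acyclic, so L(D) is finite; the longest accepting path visits 6 useful states, giving maximum string length 5.
Counting accepting paths from p3 by length: 1 of length 1, 1 of length 2, 2 of length 4, 1 of length 5. Total 5.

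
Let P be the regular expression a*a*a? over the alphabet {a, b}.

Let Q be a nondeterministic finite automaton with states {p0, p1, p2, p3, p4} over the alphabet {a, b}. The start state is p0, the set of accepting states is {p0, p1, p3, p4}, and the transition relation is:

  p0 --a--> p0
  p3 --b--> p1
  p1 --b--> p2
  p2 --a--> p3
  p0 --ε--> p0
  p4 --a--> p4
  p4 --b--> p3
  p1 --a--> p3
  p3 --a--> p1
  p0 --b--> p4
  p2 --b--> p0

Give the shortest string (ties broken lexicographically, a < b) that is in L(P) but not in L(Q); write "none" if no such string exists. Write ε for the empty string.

Converting the expression P to a DFA (subset construction, then merging equivalent states) gives the minimal DFA with states {r0, r1}, start state r0, accepting states {r0} and transitions r0: a→r0, b→r1; r1: a→r1, b→r1.
Exploring the product automaton P × Q from the start pair (r0, p0), following both machines on each input symbol, reaches 6 state pairs: (r0, p0), (r1, p4), (r1, p3), (r1, p1), (r1, p2), (r1, p0).
P accepts in {r0} and Q accepts in {p0, p1, p3, p4}. The reachable pairs whose P-component is accepting are (r0, p0); in each of them the Q-component is accepting too, so the product for L(P) \ L(Q) (P-component accepting, Q-component rejecting) has no reachable accepting pair and the difference is empty.
So every string accepted by P is also accepted by Q: L(P) \ L(Q) = ∅ and there is no such string.

none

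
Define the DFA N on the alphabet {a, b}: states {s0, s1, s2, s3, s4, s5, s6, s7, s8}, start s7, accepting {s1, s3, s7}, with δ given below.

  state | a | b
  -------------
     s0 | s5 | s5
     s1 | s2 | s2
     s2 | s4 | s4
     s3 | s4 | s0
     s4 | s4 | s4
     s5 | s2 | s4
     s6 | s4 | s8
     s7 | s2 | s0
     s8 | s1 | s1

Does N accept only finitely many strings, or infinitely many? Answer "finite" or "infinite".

finite

The useful states (reachable from s7 and able to reach an accepting state) are {s7}.
Restricted to these states the transition graph has no cycle, so every accepting path has bounded length and L is finite.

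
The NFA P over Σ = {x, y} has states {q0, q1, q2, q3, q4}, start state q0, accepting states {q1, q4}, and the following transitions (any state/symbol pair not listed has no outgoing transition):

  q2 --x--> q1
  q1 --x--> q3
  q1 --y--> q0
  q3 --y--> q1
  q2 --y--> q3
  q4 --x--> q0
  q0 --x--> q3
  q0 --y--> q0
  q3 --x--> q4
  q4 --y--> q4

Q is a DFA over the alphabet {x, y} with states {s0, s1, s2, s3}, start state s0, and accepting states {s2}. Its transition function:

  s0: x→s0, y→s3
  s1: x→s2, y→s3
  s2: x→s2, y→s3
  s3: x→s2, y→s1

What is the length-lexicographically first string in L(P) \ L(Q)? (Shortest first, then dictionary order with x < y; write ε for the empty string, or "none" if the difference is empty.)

xx

The string xx is accepted by P but not by Q.
No shorter string lies in the difference, and xx is the lexicographically first length-2 string in L(P) \ L(Q).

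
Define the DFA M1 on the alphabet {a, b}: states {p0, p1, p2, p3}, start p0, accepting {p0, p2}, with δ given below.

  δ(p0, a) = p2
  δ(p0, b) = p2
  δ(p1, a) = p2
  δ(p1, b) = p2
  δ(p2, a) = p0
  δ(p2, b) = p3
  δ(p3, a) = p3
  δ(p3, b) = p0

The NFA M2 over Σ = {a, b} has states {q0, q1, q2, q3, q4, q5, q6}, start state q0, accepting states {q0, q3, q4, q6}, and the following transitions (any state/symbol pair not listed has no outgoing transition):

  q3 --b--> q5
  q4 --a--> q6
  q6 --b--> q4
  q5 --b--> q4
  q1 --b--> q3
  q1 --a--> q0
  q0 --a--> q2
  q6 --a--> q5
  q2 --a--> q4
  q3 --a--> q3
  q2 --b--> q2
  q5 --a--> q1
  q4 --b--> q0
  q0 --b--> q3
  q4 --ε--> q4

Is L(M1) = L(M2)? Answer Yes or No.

The string a is accepted by M1 but rejected by M2.
So L(M1) ≠ L(M2).

No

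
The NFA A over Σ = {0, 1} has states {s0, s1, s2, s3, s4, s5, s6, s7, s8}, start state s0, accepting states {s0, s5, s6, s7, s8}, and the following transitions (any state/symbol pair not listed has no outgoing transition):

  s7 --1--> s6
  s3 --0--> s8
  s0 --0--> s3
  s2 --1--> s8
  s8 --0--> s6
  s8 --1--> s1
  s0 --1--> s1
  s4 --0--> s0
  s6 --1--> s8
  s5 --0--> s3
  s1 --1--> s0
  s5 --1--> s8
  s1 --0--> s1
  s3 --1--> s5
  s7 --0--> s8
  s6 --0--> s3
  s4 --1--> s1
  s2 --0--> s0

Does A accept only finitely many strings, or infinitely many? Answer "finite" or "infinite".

infinite

State s0 is reachable from the start and can reach an accepting state, and it lies on the cycle s0 → s1 → s0.
Traversing that cycle any number of times yields accepted strings of unbounded length, so the language is infinite.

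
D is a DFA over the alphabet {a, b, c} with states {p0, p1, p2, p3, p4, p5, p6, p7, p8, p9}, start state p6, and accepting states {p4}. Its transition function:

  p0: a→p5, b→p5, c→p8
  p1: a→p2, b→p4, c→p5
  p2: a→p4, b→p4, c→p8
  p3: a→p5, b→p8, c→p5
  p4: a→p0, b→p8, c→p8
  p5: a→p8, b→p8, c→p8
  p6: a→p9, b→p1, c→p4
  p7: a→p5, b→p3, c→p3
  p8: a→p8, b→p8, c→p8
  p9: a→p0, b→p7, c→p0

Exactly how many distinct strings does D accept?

4

The useful subgraph on states {p1, p2, p4, p6} is acyclic, so L(D) is finite; the longest accepting path visits 4 useful states, giving maximum string length 3.
Counting accepting paths from p6 by length: 1 of length 1, 1 of length 2, 2 of length 3. Total 4.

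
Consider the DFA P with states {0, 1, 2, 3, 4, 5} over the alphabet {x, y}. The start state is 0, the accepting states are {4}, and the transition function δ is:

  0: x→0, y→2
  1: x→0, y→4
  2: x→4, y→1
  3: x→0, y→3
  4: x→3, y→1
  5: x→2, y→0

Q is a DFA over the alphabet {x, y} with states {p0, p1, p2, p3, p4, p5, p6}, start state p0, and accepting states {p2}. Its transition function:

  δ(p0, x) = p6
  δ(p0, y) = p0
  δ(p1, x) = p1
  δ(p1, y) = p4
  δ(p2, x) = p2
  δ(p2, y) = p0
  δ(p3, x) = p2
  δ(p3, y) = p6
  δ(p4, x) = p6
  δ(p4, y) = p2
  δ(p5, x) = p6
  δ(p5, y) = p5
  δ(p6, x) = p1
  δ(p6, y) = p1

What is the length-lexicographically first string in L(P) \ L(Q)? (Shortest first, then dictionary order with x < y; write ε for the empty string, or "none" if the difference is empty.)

The string yx is accepted by P but not by Q.
No shorter string lies in the difference, and yx is the lexicographically first length-2 string in L(P) \ L(Q).

yx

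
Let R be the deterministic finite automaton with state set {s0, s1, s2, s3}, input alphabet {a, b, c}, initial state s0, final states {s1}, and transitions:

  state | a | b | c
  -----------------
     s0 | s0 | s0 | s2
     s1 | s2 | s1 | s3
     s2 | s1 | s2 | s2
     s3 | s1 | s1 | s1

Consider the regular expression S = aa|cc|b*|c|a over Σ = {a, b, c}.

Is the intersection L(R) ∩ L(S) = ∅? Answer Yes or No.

Yes

Converting the expression S to a DFA (subset construction, then merging equivalent states) gives the minimal DFA with states {r0, r1, r2, r3, r4, r5}, start state r0, accepting states {r0, r1, r2, r3, r4} and transitions r0: a→r1, b→r2, c→r3; r1: a→r4, b→r5, c→r5; r2: a→r5, b→r2, c→r5; r3: a→r5, b→r5, c→r4; r4: a→r5, b→r5, c→r5; r5: a→r5, b→r5, c→r5.
Exploring the product automaton R × S from the start pair (s0, r0), following both machines on each input symbol, reaches 10 state pairs: (s0, r0), (s0, r1), (s0, r2), (s2, r3), (s0, r4), (s0, r5), (s2, r5), (s1, r5), (s2, r4), (s3, r5).
R accepts in {s1} and S accepts in {r0, r1, r2, r3, r4}; no reachable pair has both components accepting, so no string drives both machines to acceptance simultaneously and L(R) ∩ L(S) = ∅.
So no string is accepted by both, and the intersection is empty.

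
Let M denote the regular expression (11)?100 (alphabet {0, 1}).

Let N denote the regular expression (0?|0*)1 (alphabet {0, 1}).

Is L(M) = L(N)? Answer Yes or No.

The string 100 is accepted by M but rejected by N.
So L(M) ≠ L(N).

No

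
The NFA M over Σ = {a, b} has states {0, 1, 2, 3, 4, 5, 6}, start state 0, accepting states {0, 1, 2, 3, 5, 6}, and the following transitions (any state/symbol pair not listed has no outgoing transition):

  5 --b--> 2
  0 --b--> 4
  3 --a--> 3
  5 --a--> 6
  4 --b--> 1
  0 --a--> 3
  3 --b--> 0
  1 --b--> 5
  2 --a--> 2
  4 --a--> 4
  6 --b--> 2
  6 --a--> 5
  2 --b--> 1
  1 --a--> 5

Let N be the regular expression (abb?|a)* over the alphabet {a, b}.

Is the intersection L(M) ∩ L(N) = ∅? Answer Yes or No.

The empty string ε is accepted by both M and N.
Hence L(M) ∩ L(N) ≠ ∅.

No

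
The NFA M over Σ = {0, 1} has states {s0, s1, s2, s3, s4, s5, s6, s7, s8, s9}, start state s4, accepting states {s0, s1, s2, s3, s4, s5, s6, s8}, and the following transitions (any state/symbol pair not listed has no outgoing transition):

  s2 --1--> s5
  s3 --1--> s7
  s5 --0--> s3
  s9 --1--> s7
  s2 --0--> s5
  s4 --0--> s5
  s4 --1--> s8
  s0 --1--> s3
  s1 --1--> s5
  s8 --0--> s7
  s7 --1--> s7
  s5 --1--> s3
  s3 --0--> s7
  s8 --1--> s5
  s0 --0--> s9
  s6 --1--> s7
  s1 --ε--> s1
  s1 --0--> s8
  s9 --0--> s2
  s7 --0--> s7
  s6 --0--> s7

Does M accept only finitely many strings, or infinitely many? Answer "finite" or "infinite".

The useful states (reachable from s4 and able to reach an accepting state) are {s3, s4, s5, s8}.
Restricted to these states the transition graph has no cycle, so every accepting path has bounded length and L is finite.

finite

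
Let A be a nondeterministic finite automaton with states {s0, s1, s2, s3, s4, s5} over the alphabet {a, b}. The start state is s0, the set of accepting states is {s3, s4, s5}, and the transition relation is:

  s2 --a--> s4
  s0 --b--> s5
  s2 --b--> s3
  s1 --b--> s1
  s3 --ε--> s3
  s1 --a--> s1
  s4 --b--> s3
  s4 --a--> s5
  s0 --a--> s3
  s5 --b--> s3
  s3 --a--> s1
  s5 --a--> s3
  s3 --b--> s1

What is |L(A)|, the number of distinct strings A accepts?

The useful subgraph on states {s0, s3, s5} is acyclic, so L(A) is finite; the longest accepting path visits 3 useful states, giving maximum string length 2.
Counting accepting paths from s0 by length: 2 of length 1, 2 of length 2. Total 4.

4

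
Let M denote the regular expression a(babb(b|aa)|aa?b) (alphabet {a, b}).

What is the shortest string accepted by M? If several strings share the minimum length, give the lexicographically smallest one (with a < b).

By inspection of the expression, no string of length less than 3 matches, and aab is the lexicographically first match of length 3.

aab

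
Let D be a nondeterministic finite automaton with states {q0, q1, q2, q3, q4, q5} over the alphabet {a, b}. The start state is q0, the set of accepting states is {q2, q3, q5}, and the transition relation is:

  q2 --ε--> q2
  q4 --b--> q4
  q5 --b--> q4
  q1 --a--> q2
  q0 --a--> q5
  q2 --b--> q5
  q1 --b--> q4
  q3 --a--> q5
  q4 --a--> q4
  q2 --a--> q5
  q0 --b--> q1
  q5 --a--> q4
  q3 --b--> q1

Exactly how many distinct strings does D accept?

4

The useful subgraph on states {q0, q1, q2, q5} is acyclic, so L(D) is finite; the longest accepting path visits 4 useful states, giving maximum string length 3.
Counting accepting paths from q0 by length: 1 of length 1, 1 of length 2, 2 of length 3. Total 4.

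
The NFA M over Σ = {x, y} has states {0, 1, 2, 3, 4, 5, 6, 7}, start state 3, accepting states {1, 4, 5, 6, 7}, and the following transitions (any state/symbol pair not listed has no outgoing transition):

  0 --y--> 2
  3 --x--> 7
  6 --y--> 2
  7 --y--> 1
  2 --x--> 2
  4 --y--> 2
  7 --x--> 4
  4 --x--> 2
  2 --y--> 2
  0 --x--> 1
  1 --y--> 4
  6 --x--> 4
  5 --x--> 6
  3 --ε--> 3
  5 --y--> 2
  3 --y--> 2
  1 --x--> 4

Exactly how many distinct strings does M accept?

5

The useful subgraph on states {1, 3, 4, 7} is acyclic, so L(M) is finite; the longest accepting path visits 4 useful states, giving maximum string length 3.
Counting accepting paths from 3 by length: 1 of length 1, 2 of length 2, 2 of length 3. Total 5.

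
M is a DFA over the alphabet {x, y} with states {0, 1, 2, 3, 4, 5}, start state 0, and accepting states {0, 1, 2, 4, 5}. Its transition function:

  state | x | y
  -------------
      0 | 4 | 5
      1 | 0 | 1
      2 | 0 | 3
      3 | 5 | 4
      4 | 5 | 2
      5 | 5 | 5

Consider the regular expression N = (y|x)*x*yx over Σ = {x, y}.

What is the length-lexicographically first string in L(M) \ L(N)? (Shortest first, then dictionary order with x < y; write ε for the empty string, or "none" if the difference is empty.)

The empty string ε is accepted by M but not by N.
Since ε is the unique shortest string, it is the required witness.

ε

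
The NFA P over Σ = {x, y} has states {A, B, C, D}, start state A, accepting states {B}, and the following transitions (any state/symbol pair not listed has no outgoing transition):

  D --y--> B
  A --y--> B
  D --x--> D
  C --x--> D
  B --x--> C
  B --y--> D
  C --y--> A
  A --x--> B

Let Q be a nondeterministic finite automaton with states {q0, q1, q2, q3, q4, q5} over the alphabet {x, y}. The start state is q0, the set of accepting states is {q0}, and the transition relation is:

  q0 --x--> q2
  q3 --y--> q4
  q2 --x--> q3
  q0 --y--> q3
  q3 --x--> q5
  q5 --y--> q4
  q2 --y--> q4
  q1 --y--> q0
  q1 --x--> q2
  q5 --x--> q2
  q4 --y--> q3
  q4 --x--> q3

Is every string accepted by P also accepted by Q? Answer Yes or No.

No

The string x is in L(P) but not in L(Q).
So L(P) ⊄ L(Q).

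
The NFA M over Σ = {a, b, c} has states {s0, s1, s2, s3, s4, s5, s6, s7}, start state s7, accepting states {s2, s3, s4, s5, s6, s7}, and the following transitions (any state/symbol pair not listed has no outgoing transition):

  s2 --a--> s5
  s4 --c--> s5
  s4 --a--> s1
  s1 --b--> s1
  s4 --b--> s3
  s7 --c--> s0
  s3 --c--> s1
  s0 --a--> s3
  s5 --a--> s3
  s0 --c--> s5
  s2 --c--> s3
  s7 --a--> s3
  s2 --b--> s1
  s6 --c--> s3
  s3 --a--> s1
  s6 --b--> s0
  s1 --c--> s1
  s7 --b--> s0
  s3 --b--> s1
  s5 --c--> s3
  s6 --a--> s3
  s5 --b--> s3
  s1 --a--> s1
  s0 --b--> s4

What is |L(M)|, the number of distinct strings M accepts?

24

The useful subgraph on states {s0, s3, s4, s5, s7} is acyclic, so L(M) is finite; the longest accepting path visits 5 useful states, giving maximum string length 4.
Counting accepting paths from s7 by length: 1 of length 0, 1 of length 1, 6 of length 2, 10 of length 3, 6 of length 4. Total 24.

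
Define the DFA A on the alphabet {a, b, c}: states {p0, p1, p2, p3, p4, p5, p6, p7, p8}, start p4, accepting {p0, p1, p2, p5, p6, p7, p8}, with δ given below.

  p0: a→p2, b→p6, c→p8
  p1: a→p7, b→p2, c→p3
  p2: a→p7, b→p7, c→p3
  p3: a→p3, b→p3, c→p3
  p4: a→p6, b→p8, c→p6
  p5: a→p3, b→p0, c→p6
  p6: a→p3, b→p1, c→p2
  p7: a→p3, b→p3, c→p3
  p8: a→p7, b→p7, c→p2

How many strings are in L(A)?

24

The useful subgraph on states {p1, p2, p4, p6, p7, p8} is acyclic, so L(A) is finite; the longest accepting path visits 5 useful states, giving maximum string length 4.
Counting accepting paths from p4 by length: 3 of length 1, 7 of length 2, 10 of length 3, 4 of length 4. Total 24.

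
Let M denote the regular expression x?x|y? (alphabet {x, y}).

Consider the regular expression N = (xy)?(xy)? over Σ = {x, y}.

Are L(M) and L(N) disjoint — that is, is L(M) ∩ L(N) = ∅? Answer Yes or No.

The empty string ε is accepted by both M and N.
Hence L(M) ∩ L(N) ≠ ∅.

No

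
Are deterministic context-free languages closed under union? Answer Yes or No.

{aⁿbⁿ : n≥0} and {aⁿb²ⁿ : n≥0} are each accepted by a deterministic PDA (push the a's; pop one per b, respectively one per two b's), but their union U is not. Suppose a DPDA M accepted U. Being deterministic, M has a single run on aⁿb²ⁿ, and since aⁿbⁿ ∈ U that run passes through an accepting configuration right after consuming the prefix aⁿbⁿ and then goes on to accept again after n more b's. Build an ordinary (nondeterministic) PDA M′ that simulates M on a's and b's and, at any moment when M is in an accepting state, may switch to a second mode in which it reads only c's, feeding each c to M as a b; M′ accepts when M does. Then M′ accepts aⁱbʲcᵏ (k≥1) exactly when both aⁱbʲ ∈ U and aⁱbʲ⁺ᵏ ∈ U, and checking the four cases (i=j or j=2i, combined with j+k=i or j+k=2i) leaves only i=j=k: so L(M′) ∩ a*b*c⁺ = {aⁿbⁿcⁿ : n≥1} would be context-free, which it is not (pumping lemma) — contradiction. (The union is an unambiguous CFL; it is determinism, not unambiguity, that fails.)

No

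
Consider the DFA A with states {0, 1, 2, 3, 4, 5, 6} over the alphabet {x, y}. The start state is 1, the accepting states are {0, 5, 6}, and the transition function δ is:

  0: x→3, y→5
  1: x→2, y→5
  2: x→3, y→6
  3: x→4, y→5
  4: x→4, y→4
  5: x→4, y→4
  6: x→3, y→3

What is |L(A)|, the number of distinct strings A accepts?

5

The useful subgraph on states {1, 2, 3, 5, 6} is acyclic, so L(A) is finite; the longest accepting path visits 5 useful states, giving maximum string length 4.
Counting accepting paths from 1 by length: 1 of length 1, 1 of length 2, 1 of length 3, 2 of length 4. Total 5.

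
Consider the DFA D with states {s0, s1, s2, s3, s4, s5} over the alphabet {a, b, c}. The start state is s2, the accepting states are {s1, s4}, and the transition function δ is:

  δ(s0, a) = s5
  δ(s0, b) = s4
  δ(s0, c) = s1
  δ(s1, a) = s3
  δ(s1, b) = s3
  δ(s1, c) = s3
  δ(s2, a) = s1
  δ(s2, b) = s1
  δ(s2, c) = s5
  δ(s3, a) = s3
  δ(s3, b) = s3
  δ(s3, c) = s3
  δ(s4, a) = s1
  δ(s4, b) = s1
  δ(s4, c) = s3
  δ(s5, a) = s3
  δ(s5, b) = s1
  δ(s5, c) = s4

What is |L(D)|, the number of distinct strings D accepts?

The useful subgraph on states {s1, s2, s4, s5} is acyclic, so L(D) is finite; the longest accepting path visits 4 useful states, giving maximum string length 3.
Counting accepting paths from s2 by length: 2 of length 1, 2 of length 2, 2 of length 3. Total 6.

6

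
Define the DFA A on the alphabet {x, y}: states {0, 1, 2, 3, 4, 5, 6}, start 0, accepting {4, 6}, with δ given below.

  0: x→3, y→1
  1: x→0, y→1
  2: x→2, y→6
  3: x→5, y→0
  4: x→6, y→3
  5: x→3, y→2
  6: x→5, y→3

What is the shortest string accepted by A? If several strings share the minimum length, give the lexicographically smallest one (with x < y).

A breadth-first search from 0 reaches an accepting state first via the path 0 → 3 → 5 → 2 → 6 on input xxyy.
No string of length < 4 is accepted (BFS exhausts all shorter strings without reaching an accepting state), and xxyy is the lexicographically least accepting string of length 4.

xxyy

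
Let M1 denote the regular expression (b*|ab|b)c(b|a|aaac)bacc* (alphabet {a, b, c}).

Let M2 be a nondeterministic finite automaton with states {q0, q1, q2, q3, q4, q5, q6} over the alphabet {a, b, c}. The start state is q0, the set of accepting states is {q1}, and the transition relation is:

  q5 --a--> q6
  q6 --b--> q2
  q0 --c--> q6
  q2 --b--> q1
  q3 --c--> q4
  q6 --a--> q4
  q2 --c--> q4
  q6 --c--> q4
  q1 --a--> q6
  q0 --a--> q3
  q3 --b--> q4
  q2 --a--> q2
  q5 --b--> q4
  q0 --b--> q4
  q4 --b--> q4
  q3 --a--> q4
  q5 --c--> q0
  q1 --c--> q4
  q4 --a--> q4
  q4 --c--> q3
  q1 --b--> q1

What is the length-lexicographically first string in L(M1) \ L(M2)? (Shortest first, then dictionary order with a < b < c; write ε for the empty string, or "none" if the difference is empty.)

The string cabac is accepted by M1 but not by M2.
No shorter string lies in the difference, and cabac is the lexicographically first length-5 string in L(M1) \ L(M2).

cabac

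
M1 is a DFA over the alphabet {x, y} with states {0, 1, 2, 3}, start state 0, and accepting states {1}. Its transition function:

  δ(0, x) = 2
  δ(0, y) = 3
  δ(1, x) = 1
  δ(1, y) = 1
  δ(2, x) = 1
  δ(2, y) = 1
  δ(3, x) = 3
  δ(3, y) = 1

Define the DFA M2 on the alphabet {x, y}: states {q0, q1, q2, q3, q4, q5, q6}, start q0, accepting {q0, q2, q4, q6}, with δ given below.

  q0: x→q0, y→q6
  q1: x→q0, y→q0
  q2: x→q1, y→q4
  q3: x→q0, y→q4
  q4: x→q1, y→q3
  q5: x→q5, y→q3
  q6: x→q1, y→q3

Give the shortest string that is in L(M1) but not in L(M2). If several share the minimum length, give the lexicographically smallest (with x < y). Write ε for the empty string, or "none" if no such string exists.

yy

The string yy is accepted by M1 but not by M2.
No shorter string lies in the difference, and yy is the lexicographically first length-2 string in L(M1) \ L(M2).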